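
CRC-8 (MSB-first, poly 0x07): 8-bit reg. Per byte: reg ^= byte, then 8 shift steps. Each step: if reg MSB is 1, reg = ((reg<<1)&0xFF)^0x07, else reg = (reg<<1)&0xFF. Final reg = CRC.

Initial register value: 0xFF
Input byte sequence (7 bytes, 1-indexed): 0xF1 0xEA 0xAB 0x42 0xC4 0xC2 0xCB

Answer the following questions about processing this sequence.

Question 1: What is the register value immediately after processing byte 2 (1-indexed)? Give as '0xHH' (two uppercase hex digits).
After byte 1 (0xF1): reg=0x2A
After byte 2 (0xEA): reg=0x4E

Answer: 0x4E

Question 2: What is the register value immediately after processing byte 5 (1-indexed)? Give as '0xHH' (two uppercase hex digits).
After byte 1 (0xF1): reg=0x2A
After byte 2 (0xEA): reg=0x4E
After byte 3 (0xAB): reg=0xB5
After byte 4 (0x42): reg=0xCB
After byte 5 (0xC4): reg=0x2D

Answer: 0x2D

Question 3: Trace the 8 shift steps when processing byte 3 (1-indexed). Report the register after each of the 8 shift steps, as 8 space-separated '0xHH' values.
Answer: 0xCD 0x9D 0x3D 0x7A 0xF4 0xEF 0xD9 0xB5

Derivation:
After byte 1 (0xF1): reg=0x2A
After byte 2 (0xEA): reg=0x4E
Register before byte 3: 0x4E
After XOR with byte 0xAB: 0xE5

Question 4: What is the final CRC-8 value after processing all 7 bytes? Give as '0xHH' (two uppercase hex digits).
Answer: 0xFF

Derivation:
After byte 1 (0xF1): reg=0x2A
After byte 2 (0xEA): reg=0x4E
After byte 3 (0xAB): reg=0xB5
After byte 4 (0x42): reg=0xCB
After byte 5 (0xC4): reg=0x2D
After byte 6 (0xC2): reg=0x83
After byte 7 (0xCB): reg=0xFF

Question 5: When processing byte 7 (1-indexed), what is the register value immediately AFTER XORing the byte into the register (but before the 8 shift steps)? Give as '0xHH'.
Answer: 0x48

Derivation:
Register before byte 7: 0x83
Byte 7: 0xCB
0x83 XOR 0xCB = 0x48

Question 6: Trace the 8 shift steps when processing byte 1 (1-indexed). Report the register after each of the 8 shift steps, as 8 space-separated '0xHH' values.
Register before byte 1: 0xFF
After XOR with byte 0xF1: 0x0E

Answer: 0x1C 0x38 0x70 0xE0 0xC7 0x89 0x15 0x2A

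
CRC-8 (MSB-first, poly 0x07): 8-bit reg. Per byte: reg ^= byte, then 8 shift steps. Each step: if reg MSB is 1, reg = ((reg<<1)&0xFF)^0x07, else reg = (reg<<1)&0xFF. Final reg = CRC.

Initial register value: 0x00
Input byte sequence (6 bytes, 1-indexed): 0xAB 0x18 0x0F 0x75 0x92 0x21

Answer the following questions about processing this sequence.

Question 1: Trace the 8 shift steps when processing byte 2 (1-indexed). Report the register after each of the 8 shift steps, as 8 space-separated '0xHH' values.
After byte 1 (0xAB): reg=0x58
Register before byte 2: 0x58
After XOR with byte 0x18: 0x40

Answer: 0x80 0x07 0x0E 0x1C 0x38 0x70 0xE0 0xC7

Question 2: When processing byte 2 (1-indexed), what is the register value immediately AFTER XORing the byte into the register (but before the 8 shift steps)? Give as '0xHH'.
Answer: 0x40

Derivation:
Register before byte 2: 0x58
Byte 2: 0x18
0x58 XOR 0x18 = 0x40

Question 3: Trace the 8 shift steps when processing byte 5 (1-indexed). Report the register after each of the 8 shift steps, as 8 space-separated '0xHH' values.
Answer: 0x31 0x62 0xC4 0x8F 0x19 0x32 0x64 0xC8

Derivation:
After byte 1 (0xAB): reg=0x58
After byte 2 (0x18): reg=0xC7
After byte 3 (0x0F): reg=0x76
After byte 4 (0x75): reg=0x09
Register before byte 5: 0x09
After XOR with byte 0x92: 0x9B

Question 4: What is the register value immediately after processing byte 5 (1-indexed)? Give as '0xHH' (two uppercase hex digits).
After byte 1 (0xAB): reg=0x58
After byte 2 (0x18): reg=0xC7
After byte 3 (0x0F): reg=0x76
After byte 4 (0x75): reg=0x09
After byte 5 (0x92): reg=0xC8

Answer: 0xC8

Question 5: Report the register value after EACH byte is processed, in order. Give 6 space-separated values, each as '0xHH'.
0x58 0xC7 0x76 0x09 0xC8 0x91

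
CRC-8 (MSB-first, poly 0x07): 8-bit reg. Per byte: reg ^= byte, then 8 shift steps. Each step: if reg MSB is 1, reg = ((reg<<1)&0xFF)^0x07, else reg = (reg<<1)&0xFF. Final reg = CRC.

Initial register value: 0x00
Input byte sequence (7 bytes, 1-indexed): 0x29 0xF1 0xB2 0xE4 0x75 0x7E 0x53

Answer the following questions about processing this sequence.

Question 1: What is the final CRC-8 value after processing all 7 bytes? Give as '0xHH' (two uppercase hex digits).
After byte 1 (0x29): reg=0xDF
After byte 2 (0xF1): reg=0xCA
After byte 3 (0xB2): reg=0x6F
After byte 4 (0xE4): reg=0xB8
After byte 5 (0x75): reg=0x6D
After byte 6 (0x7E): reg=0x79
After byte 7 (0x53): reg=0xD6

Answer: 0xD6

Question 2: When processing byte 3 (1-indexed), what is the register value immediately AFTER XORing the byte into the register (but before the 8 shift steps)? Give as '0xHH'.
Register before byte 3: 0xCA
Byte 3: 0xB2
0xCA XOR 0xB2 = 0x78

Answer: 0x78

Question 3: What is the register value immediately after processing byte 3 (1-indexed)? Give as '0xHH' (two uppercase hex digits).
Answer: 0x6F

Derivation:
After byte 1 (0x29): reg=0xDF
After byte 2 (0xF1): reg=0xCA
After byte 3 (0xB2): reg=0x6F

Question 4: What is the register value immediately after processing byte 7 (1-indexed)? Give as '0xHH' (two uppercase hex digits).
After byte 1 (0x29): reg=0xDF
After byte 2 (0xF1): reg=0xCA
After byte 3 (0xB2): reg=0x6F
After byte 4 (0xE4): reg=0xB8
After byte 5 (0x75): reg=0x6D
After byte 6 (0x7E): reg=0x79
After byte 7 (0x53): reg=0xD6

Answer: 0xD6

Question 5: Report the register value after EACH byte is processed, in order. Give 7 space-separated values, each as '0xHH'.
0xDF 0xCA 0x6F 0xB8 0x6D 0x79 0xD6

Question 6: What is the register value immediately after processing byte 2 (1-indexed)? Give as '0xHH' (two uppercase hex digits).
Answer: 0xCA

Derivation:
After byte 1 (0x29): reg=0xDF
After byte 2 (0xF1): reg=0xCA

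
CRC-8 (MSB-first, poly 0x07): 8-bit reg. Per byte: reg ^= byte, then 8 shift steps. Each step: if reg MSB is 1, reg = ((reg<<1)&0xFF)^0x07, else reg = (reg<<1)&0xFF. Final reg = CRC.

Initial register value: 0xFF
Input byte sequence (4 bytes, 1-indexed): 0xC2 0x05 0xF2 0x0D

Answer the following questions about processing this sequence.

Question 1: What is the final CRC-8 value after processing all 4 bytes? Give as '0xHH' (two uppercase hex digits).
After byte 1 (0xC2): reg=0xB3
After byte 2 (0x05): reg=0x0B
After byte 3 (0xF2): reg=0xE1
After byte 4 (0x0D): reg=0x8A

Answer: 0x8A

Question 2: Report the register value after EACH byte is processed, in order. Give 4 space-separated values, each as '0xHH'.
0xB3 0x0B 0xE1 0x8A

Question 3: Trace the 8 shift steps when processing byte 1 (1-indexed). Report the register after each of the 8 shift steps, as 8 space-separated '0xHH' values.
Register before byte 1: 0xFF
After XOR with byte 0xC2: 0x3D

Answer: 0x7A 0xF4 0xEF 0xD9 0xB5 0x6D 0xDA 0xB3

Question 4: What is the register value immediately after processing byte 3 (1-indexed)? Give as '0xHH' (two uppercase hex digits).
After byte 1 (0xC2): reg=0xB3
After byte 2 (0x05): reg=0x0B
After byte 3 (0xF2): reg=0xE1

Answer: 0xE1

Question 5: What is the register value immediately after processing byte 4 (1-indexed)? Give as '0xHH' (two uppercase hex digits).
After byte 1 (0xC2): reg=0xB3
After byte 2 (0x05): reg=0x0B
After byte 3 (0xF2): reg=0xE1
After byte 4 (0x0D): reg=0x8A

Answer: 0x8A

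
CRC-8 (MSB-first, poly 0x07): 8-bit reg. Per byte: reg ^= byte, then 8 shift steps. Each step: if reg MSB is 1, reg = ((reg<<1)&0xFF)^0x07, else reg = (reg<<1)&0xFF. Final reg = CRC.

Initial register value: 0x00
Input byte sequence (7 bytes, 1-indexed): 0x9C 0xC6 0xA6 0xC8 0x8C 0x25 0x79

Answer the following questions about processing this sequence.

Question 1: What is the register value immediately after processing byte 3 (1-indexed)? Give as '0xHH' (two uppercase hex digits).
After byte 1 (0x9C): reg=0xDD
After byte 2 (0xC6): reg=0x41
After byte 3 (0xA6): reg=0xBB

Answer: 0xBB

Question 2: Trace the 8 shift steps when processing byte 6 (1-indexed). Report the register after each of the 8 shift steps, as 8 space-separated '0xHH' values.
After byte 1 (0x9C): reg=0xDD
After byte 2 (0xC6): reg=0x41
After byte 3 (0xA6): reg=0xBB
After byte 4 (0xC8): reg=0x5E
After byte 5 (0x8C): reg=0x30
Register before byte 6: 0x30
After XOR with byte 0x25: 0x15

Answer: 0x2A 0x54 0xA8 0x57 0xAE 0x5B 0xB6 0x6B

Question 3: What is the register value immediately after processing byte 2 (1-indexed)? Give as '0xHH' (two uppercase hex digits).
After byte 1 (0x9C): reg=0xDD
After byte 2 (0xC6): reg=0x41

Answer: 0x41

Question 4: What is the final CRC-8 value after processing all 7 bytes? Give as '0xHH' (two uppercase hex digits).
Answer: 0x7E

Derivation:
After byte 1 (0x9C): reg=0xDD
After byte 2 (0xC6): reg=0x41
After byte 3 (0xA6): reg=0xBB
After byte 4 (0xC8): reg=0x5E
After byte 5 (0x8C): reg=0x30
After byte 6 (0x25): reg=0x6B
After byte 7 (0x79): reg=0x7E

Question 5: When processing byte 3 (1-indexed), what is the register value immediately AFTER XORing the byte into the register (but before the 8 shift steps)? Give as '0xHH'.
Register before byte 3: 0x41
Byte 3: 0xA6
0x41 XOR 0xA6 = 0xE7

Answer: 0xE7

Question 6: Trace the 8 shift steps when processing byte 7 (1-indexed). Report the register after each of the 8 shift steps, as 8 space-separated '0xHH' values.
After byte 1 (0x9C): reg=0xDD
After byte 2 (0xC6): reg=0x41
After byte 3 (0xA6): reg=0xBB
After byte 4 (0xC8): reg=0x5E
After byte 5 (0x8C): reg=0x30
After byte 6 (0x25): reg=0x6B
Register before byte 7: 0x6B
After XOR with byte 0x79: 0x12

Answer: 0x24 0x48 0x90 0x27 0x4E 0x9C 0x3F 0x7E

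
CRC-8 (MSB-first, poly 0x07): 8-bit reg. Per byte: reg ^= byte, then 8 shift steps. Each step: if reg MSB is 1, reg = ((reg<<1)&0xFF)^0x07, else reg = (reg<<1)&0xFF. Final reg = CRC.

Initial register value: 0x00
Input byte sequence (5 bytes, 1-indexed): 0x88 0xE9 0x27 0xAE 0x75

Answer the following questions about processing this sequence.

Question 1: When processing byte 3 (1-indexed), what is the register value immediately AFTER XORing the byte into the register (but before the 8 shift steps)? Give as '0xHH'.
Register before byte 3: 0x8F
Byte 3: 0x27
0x8F XOR 0x27 = 0xA8

Answer: 0xA8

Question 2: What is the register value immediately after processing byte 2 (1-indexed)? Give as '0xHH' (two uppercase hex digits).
After byte 1 (0x88): reg=0xB1
After byte 2 (0xE9): reg=0x8F

Answer: 0x8F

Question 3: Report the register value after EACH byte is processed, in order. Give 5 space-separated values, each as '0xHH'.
0xB1 0x8F 0x51 0xF3 0x9B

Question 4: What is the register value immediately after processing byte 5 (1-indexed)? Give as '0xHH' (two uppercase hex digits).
Answer: 0x9B

Derivation:
After byte 1 (0x88): reg=0xB1
After byte 2 (0xE9): reg=0x8F
After byte 3 (0x27): reg=0x51
After byte 4 (0xAE): reg=0xF3
After byte 5 (0x75): reg=0x9B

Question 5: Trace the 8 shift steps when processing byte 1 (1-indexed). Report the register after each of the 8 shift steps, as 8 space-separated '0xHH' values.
Register before byte 1: 0x00
After XOR with byte 0x88: 0x88

Answer: 0x17 0x2E 0x5C 0xB8 0x77 0xEE 0xDB 0xB1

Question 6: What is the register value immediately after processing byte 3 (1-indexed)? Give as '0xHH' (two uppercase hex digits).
After byte 1 (0x88): reg=0xB1
After byte 2 (0xE9): reg=0x8F
After byte 3 (0x27): reg=0x51

Answer: 0x51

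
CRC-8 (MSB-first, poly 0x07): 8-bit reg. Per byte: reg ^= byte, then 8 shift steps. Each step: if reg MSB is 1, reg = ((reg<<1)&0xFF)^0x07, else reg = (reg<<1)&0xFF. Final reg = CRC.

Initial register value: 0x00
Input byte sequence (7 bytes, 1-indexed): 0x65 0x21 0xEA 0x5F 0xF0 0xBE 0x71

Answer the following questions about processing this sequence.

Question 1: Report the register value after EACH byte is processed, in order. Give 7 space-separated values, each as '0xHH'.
0x3C 0x53 0x26 0x68 0xC1 0x7A 0x31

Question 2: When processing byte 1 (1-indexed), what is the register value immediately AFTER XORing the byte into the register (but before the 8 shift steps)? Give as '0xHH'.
Answer: 0x65

Derivation:
Register before byte 1: 0x00
Byte 1: 0x65
0x00 XOR 0x65 = 0x65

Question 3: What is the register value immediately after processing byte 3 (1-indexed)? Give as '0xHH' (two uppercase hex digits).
Answer: 0x26

Derivation:
After byte 1 (0x65): reg=0x3C
After byte 2 (0x21): reg=0x53
After byte 3 (0xEA): reg=0x26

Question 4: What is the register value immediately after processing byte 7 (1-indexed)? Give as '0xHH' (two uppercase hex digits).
After byte 1 (0x65): reg=0x3C
After byte 2 (0x21): reg=0x53
After byte 3 (0xEA): reg=0x26
After byte 4 (0x5F): reg=0x68
After byte 5 (0xF0): reg=0xC1
After byte 6 (0xBE): reg=0x7A
After byte 7 (0x71): reg=0x31

Answer: 0x31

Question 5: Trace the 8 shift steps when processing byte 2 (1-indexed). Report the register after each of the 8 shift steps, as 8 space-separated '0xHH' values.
Answer: 0x3A 0x74 0xE8 0xD7 0xA9 0x55 0xAA 0x53

Derivation:
After byte 1 (0x65): reg=0x3C
Register before byte 2: 0x3C
After XOR with byte 0x21: 0x1D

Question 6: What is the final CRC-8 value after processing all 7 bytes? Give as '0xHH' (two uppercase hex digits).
Answer: 0x31

Derivation:
After byte 1 (0x65): reg=0x3C
After byte 2 (0x21): reg=0x53
After byte 3 (0xEA): reg=0x26
After byte 4 (0x5F): reg=0x68
After byte 5 (0xF0): reg=0xC1
After byte 6 (0xBE): reg=0x7A
After byte 7 (0x71): reg=0x31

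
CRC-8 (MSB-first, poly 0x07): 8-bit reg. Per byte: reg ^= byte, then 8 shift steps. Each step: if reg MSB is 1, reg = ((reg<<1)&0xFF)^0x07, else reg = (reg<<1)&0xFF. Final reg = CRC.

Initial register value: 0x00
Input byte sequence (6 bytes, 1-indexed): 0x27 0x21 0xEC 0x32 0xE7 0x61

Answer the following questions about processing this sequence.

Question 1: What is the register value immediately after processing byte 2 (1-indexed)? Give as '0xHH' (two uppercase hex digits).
Answer: 0x22

Derivation:
After byte 1 (0x27): reg=0xF5
After byte 2 (0x21): reg=0x22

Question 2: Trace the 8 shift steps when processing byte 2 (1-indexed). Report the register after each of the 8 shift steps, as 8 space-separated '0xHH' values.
After byte 1 (0x27): reg=0xF5
Register before byte 2: 0xF5
After XOR with byte 0x21: 0xD4

Answer: 0xAF 0x59 0xB2 0x63 0xC6 0x8B 0x11 0x22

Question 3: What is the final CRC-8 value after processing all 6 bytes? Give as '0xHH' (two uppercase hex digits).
After byte 1 (0x27): reg=0xF5
After byte 2 (0x21): reg=0x22
After byte 3 (0xEC): reg=0x64
After byte 4 (0x32): reg=0xA5
After byte 5 (0xE7): reg=0xC9
After byte 6 (0x61): reg=0x51

Answer: 0x51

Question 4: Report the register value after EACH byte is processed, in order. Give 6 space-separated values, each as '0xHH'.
0xF5 0x22 0x64 0xA5 0xC9 0x51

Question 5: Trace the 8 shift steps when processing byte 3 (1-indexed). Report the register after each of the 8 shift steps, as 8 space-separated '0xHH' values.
After byte 1 (0x27): reg=0xF5
After byte 2 (0x21): reg=0x22
Register before byte 3: 0x22
After XOR with byte 0xEC: 0xCE

Answer: 0x9B 0x31 0x62 0xC4 0x8F 0x19 0x32 0x64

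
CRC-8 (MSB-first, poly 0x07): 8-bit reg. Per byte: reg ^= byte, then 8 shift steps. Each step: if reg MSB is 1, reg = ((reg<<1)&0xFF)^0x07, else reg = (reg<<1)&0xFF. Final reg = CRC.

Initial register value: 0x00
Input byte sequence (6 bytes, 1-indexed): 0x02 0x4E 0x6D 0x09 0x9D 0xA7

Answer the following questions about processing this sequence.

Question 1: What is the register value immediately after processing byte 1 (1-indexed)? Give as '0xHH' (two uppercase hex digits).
After byte 1 (0x02): reg=0x0E

Answer: 0x0E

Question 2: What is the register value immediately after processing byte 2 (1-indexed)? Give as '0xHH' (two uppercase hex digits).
After byte 1 (0x02): reg=0x0E
After byte 2 (0x4E): reg=0xC7

Answer: 0xC7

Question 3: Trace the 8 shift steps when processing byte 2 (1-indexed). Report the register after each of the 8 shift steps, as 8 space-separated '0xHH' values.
After byte 1 (0x02): reg=0x0E
Register before byte 2: 0x0E
After XOR with byte 0x4E: 0x40

Answer: 0x80 0x07 0x0E 0x1C 0x38 0x70 0xE0 0xC7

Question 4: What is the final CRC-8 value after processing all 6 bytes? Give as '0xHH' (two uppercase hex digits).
After byte 1 (0x02): reg=0x0E
After byte 2 (0x4E): reg=0xC7
After byte 3 (0x6D): reg=0x5F
After byte 4 (0x09): reg=0xA5
After byte 5 (0x9D): reg=0xA8
After byte 6 (0xA7): reg=0x2D

Answer: 0x2D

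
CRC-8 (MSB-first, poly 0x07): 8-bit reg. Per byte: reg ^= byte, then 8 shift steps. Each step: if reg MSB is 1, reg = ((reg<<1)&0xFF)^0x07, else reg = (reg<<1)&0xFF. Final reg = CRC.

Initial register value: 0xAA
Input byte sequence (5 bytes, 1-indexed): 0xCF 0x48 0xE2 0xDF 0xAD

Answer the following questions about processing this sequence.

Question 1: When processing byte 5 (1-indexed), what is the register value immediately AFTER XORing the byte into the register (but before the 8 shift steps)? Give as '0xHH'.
Answer: 0x1B

Derivation:
Register before byte 5: 0xB6
Byte 5: 0xAD
0xB6 XOR 0xAD = 0x1B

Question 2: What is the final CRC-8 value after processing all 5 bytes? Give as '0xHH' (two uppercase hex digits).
Answer: 0x41

Derivation:
After byte 1 (0xCF): reg=0x3C
After byte 2 (0x48): reg=0x4B
After byte 3 (0xE2): reg=0x56
After byte 4 (0xDF): reg=0xB6
After byte 5 (0xAD): reg=0x41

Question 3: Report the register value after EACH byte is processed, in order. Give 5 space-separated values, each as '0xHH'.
0x3C 0x4B 0x56 0xB6 0x41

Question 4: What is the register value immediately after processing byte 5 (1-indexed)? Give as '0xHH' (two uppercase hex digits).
Answer: 0x41

Derivation:
After byte 1 (0xCF): reg=0x3C
After byte 2 (0x48): reg=0x4B
After byte 3 (0xE2): reg=0x56
After byte 4 (0xDF): reg=0xB6
After byte 5 (0xAD): reg=0x41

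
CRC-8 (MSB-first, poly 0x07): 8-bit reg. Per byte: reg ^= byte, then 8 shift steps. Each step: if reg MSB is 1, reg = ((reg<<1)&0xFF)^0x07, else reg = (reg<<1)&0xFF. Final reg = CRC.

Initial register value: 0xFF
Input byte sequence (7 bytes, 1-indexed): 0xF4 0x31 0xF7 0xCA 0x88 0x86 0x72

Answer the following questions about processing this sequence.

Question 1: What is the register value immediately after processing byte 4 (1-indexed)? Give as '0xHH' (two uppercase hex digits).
After byte 1 (0xF4): reg=0x31
After byte 2 (0x31): reg=0x00
After byte 3 (0xF7): reg=0xCB
After byte 4 (0xCA): reg=0x07

Answer: 0x07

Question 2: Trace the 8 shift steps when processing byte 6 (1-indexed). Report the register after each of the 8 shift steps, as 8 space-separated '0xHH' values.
Answer: 0x44 0x88 0x17 0x2E 0x5C 0xB8 0x77 0xEE

Derivation:
After byte 1 (0xF4): reg=0x31
After byte 2 (0x31): reg=0x00
After byte 3 (0xF7): reg=0xCB
After byte 4 (0xCA): reg=0x07
After byte 5 (0x88): reg=0xA4
Register before byte 6: 0xA4
After XOR with byte 0x86: 0x22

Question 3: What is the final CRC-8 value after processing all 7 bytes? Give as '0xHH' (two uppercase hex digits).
After byte 1 (0xF4): reg=0x31
After byte 2 (0x31): reg=0x00
After byte 3 (0xF7): reg=0xCB
After byte 4 (0xCA): reg=0x07
After byte 5 (0x88): reg=0xA4
After byte 6 (0x86): reg=0xEE
After byte 7 (0x72): reg=0xDD

Answer: 0xDD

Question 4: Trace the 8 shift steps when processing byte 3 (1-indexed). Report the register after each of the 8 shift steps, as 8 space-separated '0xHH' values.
After byte 1 (0xF4): reg=0x31
After byte 2 (0x31): reg=0x00
Register before byte 3: 0x00
After XOR with byte 0xF7: 0xF7

Answer: 0xE9 0xD5 0xAD 0x5D 0xBA 0x73 0xE6 0xCB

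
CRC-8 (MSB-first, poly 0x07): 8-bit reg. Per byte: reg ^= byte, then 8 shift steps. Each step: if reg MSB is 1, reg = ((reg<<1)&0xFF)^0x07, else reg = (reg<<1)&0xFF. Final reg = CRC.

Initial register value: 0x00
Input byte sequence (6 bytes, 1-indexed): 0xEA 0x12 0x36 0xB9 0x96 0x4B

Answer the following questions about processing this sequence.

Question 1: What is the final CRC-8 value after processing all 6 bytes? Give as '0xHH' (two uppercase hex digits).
Answer: 0x2E

Derivation:
After byte 1 (0xEA): reg=0x98
After byte 2 (0x12): reg=0xBF
After byte 3 (0x36): reg=0xB6
After byte 4 (0xB9): reg=0x2D
After byte 5 (0x96): reg=0x28
After byte 6 (0x4B): reg=0x2E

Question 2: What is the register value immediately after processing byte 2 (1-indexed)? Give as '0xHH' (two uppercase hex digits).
Answer: 0xBF

Derivation:
After byte 1 (0xEA): reg=0x98
After byte 2 (0x12): reg=0xBF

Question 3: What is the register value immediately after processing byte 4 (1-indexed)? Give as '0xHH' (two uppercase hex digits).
Answer: 0x2D

Derivation:
After byte 1 (0xEA): reg=0x98
After byte 2 (0x12): reg=0xBF
After byte 3 (0x36): reg=0xB6
After byte 4 (0xB9): reg=0x2D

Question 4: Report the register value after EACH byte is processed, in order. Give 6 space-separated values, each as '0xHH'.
0x98 0xBF 0xB6 0x2D 0x28 0x2E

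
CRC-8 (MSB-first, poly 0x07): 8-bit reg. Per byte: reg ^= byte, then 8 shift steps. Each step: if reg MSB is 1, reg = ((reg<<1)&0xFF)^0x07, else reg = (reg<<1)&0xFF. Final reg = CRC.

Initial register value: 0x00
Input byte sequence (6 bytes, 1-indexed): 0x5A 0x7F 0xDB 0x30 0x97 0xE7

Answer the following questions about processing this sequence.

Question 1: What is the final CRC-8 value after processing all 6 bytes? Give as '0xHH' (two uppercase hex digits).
Answer: 0xCC

Derivation:
After byte 1 (0x5A): reg=0x81
After byte 2 (0x7F): reg=0xF4
After byte 3 (0xDB): reg=0xCD
After byte 4 (0x30): reg=0xFD
After byte 5 (0x97): reg=0x11
After byte 6 (0xE7): reg=0xCC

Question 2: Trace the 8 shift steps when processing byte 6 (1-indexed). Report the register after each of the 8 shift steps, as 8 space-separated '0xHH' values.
After byte 1 (0x5A): reg=0x81
After byte 2 (0x7F): reg=0xF4
After byte 3 (0xDB): reg=0xCD
After byte 4 (0x30): reg=0xFD
After byte 5 (0x97): reg=0x11
Register before byte 6: 0x11
After XOR with byte 0xE7: 0xF6

Answer: 0xEB 0xD1 0xA5 0x4D 0x9A 0x33 0x66 0xCC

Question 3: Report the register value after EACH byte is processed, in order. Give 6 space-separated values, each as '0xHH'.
0x81 0xF4 0xCD 0xFD 0x11 0xCC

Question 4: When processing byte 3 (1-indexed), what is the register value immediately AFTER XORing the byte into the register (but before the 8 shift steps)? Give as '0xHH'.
Register before byte 3: 0xF4
Byte 3: 0xDB
0xF4 XOR 0xDB = 0x2F

Answer: 0x2F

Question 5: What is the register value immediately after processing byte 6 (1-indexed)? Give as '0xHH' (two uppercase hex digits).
After byte 1 (0x5A): reg=0x81
After byte 2 (0x7F): reg=0xF4
After byte 3 (0xDB): reg=0xCD
After byte 4 (0x30): reg=0xFD
After byte 5 (0x97): reg=0x11
After byte 6 (0xE7): reg=0xCC

Answer: 0xCC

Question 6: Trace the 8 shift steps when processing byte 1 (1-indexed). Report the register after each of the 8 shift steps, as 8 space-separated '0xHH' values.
Answer: 0xB4 0x6F 0xDE 0xBB 0x71 0xE2 0xC3 0x81

Derivation:
Register before byte 1: 0x00
After XOR with byte 0x5A: 0x5A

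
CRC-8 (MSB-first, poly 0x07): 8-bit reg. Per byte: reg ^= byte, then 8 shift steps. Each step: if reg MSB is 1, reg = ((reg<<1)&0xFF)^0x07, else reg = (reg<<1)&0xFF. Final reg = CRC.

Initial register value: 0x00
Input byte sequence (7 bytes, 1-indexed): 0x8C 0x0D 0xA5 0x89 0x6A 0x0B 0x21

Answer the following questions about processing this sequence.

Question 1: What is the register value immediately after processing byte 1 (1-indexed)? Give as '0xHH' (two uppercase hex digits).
After byte 1 (0x8C): reg=0xAD

Answer: 0xAD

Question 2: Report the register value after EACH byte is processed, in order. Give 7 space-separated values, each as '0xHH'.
0xAD 0x69 0x6A 0xA7 0x6D 0x35 0x6C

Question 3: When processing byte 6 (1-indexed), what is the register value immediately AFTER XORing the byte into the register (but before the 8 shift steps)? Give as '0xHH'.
Answer: 0x66

Derivation:
Register before byte 6: 0x6D
Byte 6: 0x0B
0x6D XOR 0x0B = 0x66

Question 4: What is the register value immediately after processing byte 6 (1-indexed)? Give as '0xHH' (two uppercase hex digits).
Answer: 0x35

Derivation:
After byte 1 (0x8C): reg=0xAD
After byte 2 (0x0D): reg=0x69
After byte 3 (0xA5): reg=0x6A
After byte 4 (0x89): reg=0xA7
After byte 5 (0x6A): reg=0x6D
After byte 6 (0x0B): reg=0x35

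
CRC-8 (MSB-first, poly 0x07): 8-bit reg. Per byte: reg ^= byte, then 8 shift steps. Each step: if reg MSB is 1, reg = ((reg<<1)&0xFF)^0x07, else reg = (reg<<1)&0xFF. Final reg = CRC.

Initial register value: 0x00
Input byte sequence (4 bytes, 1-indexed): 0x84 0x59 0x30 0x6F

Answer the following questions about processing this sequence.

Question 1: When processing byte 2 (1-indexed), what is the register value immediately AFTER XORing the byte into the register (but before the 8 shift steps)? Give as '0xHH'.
Register before byte 2: 0x95
Byte 2: 0x59
0x95 XOR 0x59 = 0xCC

Answer: 0xCC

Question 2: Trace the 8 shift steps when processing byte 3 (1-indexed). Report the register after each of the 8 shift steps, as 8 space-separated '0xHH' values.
Answer: 0xB4 0x6F 0xDE 0xBB 0x71 0xE2 0xC3 0x81

Derivation:
After byte 1 (0x84): reg=0x95
After byte 2 (0x59): reg=0x6A
Register before byte 3: 0x6A
After XOR with byte 0x30: 0x5A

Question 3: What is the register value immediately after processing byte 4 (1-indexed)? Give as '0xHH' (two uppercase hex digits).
After byte 1 (0x84): reg=0x95
After byte 2 (0x59): reg=0x6A
After byte 3 (0x30): reg=0x81
After byte 4 (0x6F): reg=0x84

Answer: 0x84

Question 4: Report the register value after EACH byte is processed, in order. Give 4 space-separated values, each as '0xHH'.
0x95 0x6A 0x81 0x84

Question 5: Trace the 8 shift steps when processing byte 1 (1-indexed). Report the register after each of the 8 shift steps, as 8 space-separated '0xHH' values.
Register before byte 1: 0x00
After XOR with byte 0x84: 0x84

Answer: 0x0F 0x1E 0x3C 0x78 0xF0 0xE7 0xC9 0x95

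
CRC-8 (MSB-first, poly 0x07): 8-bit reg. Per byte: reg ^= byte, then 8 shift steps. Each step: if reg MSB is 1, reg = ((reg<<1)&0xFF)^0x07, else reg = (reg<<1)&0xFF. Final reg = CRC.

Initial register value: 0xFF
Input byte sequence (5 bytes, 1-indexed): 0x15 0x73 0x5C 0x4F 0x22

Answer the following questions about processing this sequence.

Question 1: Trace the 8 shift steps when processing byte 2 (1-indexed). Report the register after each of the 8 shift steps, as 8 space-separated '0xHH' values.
After byte 1 (0x15): reg=0x98
Register before byte 2: 0x98
After XOR with byte 0x73: 0xEB

Answer: 0xD1 0xA5 0x4D 0x9A 0x33 0x66 0xCC 0x9F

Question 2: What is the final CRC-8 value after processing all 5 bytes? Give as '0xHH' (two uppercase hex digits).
After byte 1 (0x15): reg=0x98
After byte 2 (0x73): reg=0x9F
After byte 3 (0x5C): reg=0x47
After byte 4 (0x4F): reg=0x38
After byte 5 (0x22): reg=0x46

Answer: 0x46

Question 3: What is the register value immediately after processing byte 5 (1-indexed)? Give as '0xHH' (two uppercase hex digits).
After byte 1 (0x15): reg=0x98
After byte 2 (0x73): reg=0x9F
After byte 3 (0x5C): reg=0x47
After byte 4 (0x4F): reg=0x38
After byte 5 (0x22): reg=0x46

Answer: 0x46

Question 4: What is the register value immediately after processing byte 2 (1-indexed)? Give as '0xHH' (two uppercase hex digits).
After byte 1 (0x15): reg=0x98
After byte 2 (0x73): reg=0x9F

Answer: 0x9F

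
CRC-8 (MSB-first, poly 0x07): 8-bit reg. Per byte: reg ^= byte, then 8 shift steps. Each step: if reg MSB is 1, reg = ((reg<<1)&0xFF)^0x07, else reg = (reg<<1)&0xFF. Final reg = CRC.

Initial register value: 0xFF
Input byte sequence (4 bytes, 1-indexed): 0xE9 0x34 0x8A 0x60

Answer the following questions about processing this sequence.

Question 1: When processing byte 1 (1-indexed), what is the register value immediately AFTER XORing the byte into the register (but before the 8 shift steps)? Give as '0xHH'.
Answer: 0x16

Derivation:
Register before byte 1: 0xFF
Byte 1: 0xE9
0xFF XOR 0xE9 = 0x16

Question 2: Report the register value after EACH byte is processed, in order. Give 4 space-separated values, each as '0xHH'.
0x62 0xA5 0xCD 0x4A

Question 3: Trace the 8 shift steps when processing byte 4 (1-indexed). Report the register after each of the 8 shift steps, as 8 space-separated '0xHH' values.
Answer: 0x5D 0xBA 0x73 0xE6 0xCB 0x91 0x25 0x4A

Derivation:
After byte 1 (0xE9): reg=0x62
After byte 2 (0x34): reg=0xA5
After byte 3 (0x8A): reg=0xCD
Register before byte 4: 0xCD
After XOR with byte 0x60: 0xAD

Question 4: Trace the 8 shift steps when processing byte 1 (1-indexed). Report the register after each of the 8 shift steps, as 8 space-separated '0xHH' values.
Register before byte 1: 0xFF
After XOR with byte 0xE9: 0x16

Answer: 0x2C 0x58 0xB0 0x67 0xCE 0x9B 0x31 0x62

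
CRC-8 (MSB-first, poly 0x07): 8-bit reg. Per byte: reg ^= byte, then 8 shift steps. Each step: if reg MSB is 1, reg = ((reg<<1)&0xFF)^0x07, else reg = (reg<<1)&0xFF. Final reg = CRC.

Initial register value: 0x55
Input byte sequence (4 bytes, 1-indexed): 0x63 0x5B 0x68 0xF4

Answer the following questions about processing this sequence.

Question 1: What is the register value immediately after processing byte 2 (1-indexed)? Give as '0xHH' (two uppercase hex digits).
Answer: 0x01

Derivation:
After byte 1 (0x63): reg=0x82
After byte 2 (0x5B): reg=0x01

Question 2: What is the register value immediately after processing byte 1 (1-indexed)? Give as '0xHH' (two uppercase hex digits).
Answer: 0x82

Derivation:
After byte 1 (0x63): reg=0x82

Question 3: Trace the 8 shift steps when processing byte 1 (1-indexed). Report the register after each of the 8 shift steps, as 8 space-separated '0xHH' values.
Register before byte 1: 0x55
After XOR with byte 0x63: 0x36

Answer: 0x6C 0xD8 0xB7 0x69 0xD2 0xA3 0x41 0x82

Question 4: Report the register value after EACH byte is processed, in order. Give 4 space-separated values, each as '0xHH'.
0x82 0x01 0x18 0x8A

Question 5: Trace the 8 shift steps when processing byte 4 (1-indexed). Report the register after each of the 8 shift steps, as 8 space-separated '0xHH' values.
After byte 1 (0x63): reg=0x82
After byte 2 (0x5B): reg=0x01
After byte 3 (0x68): reg=0x18
Register before byte 4: 0x18
After XOR with byte 0xF4: 0xEC

Answer: 0xDF 0xB9 0x75 0xEA 0xD3 0xA1 0x45 0x8A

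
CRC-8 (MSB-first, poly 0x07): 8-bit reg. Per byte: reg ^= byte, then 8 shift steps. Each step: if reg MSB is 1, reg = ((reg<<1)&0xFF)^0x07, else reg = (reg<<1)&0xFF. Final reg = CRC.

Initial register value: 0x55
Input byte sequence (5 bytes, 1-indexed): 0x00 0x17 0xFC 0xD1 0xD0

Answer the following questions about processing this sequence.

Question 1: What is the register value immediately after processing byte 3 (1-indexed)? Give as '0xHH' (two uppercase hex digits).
Answer: 0x22

Derivation:
After byte 1 (0x00): reg=0xAC
After byte 2 (0x17): reg=0x28
After byte 3 (0xFC): reg=0x22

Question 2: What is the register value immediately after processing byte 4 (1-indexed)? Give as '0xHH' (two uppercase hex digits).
Answer: 0xD7

Derivation:
After byte 1 (0x00): reg=0xAC
After byte 2 (0x17): reg=0x28
After byte 3 (0xFC): reg=0x22
After byte 4 (0xD1): reg=0xD7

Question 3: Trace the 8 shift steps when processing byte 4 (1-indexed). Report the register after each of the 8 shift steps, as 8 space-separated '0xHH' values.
After byte 1 (0x00): reg=0xAC
After byte 2 (0x17): reg=0x28
After byte 3 (0xFC): reg=0x22
Register before byte 4: 0x22
After XOR with byte 0xD1: 0xF3

Answer: 0xE1 0xC5 0x8D 0x1D 0x3A 0x74 0xE8 0xD7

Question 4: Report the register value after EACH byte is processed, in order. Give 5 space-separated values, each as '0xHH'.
0xAC 0x28 0x22 0xD7 0x15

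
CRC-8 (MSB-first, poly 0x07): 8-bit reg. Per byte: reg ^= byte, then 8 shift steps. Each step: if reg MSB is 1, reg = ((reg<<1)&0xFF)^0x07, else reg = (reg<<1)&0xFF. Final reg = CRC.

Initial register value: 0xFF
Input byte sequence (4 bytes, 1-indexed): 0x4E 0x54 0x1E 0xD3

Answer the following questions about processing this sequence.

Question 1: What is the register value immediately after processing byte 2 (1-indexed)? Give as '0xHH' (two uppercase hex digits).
Answer: 0xF1

Derivation:
After byte 1 (0x4E): reg=0x1E
After byte 2 (0x54): reg=0xF1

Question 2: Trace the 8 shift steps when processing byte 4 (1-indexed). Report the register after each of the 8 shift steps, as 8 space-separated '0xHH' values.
Answer: 0xA0 0x47 0x8E 0x1B 0x36 0x6C 0xD8 0xB7

Derivation:
After byte 1 (0x4E): reg=0x1E
After byte 2 (0x54): reg=0xF1
After byte 3 (0x1E): reg=0x83
Register before byte 4: 0x83
After XOR with byte 0xD3: 0x50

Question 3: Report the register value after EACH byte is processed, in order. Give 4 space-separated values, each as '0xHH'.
0x1E 0xF1 0x83 0xB7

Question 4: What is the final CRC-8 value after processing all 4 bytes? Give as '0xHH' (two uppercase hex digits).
Answer: 0xB7

Derivation:
After byte 1 (0x4E): reg=0x1E
After byte 2 (0x54): reg=0xF1
After byte 3 (0x1E): reg=0x83
After byte 4 (0xD3): reg=0xB7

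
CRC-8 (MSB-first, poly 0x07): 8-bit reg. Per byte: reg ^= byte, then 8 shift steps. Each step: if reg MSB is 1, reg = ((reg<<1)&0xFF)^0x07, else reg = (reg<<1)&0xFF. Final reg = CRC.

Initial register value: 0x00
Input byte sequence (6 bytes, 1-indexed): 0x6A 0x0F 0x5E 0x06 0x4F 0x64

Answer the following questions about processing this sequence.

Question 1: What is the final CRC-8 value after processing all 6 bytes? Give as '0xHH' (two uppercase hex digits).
After byte 1 (0x6A): reg=0x11
After byte 2 (0x0F): reg=0x5A
After byte 3 (0x5E): reg=0x1C
After byte 4 (0x06): reg=0x46
After byte 5 (0x4F): reg=0x3F
After byte 6 (0x64): reg=0x86

Answer: 0x86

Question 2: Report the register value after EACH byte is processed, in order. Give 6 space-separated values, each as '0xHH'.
0x11 0x5A 0x1C 0x46 0x3F 0x86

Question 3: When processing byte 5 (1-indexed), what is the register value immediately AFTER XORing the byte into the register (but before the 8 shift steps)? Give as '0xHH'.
Register before byte 5: 0x46
Byte 5: 0x4F
0x46 XOR 0x4F = 0x09

Answer: 0x09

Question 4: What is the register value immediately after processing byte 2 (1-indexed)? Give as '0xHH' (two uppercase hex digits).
After byte 1 (0x6A): reg=0x11
After byte 2 (0x0F): reg=0x5A

Answer: 0x5A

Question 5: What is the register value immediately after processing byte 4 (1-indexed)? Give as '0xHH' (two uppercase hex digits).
Answer: 0x46

Derivation:
After byte 1 (0x6A): reg=0x11
After byte 2 (0x0F): reg=0x5A
After byte 3 (0x5E): reg=0x1C
After byte 4 (0x06): reg=0x46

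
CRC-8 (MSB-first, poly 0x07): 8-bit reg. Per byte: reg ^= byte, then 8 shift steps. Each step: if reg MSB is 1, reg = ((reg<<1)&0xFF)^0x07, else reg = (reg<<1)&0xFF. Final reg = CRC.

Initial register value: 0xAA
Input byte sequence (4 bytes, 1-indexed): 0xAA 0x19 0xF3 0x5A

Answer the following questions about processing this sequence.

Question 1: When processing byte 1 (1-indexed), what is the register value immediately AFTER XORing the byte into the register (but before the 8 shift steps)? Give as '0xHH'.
Answer: 0x00

Derivation:
Register before byte 1: 0xAA
Byte 1: 0xAA
0xAA XOR 0xAA = 0x00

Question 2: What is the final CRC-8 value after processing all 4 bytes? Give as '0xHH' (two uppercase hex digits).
After byte 1 (0xAA): reg=0x00
After byte 2 (0x19): reg=0x4F
After byte 3 (0xF3): reg=0x3D
After byte 4 (0x5A): reg=0x32

Answer: 0x32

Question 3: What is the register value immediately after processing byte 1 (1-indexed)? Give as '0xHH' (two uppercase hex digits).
After byte 1 (0xAA): reg=0x00

Answer: 0x00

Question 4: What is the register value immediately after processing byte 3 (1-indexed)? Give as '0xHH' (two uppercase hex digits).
After byte 1 (0xAA): reg=0x00
After byte 2 (0x19): reg=0x4F
After byte 3 (0xF3): reg=0x3D

Answer: 0x3D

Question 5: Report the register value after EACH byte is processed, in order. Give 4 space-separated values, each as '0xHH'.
0x00 0x4F 0x3D 0x32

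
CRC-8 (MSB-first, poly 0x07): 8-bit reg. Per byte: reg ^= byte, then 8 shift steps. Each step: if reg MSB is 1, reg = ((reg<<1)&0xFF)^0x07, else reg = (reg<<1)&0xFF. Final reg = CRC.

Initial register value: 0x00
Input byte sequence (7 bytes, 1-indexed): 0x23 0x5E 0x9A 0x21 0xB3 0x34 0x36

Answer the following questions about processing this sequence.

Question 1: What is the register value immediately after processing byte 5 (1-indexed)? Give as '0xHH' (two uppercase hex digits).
After byte 1 (0x23): reg=0xE9
After byte 2 (0x5E): reg=0x0C
After byte 3 (0x9A): reg=0xEB
After byte 4 (0x21): reg=0x78
After byte 5 (0xB3): reg=0x7F

Answer: 0x7F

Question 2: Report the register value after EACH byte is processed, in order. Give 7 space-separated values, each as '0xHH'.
0xE9 0x0C 0xEB 0x78 0x7F 0xF6 0x4E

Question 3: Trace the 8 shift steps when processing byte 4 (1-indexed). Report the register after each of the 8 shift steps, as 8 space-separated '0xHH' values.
Answer: 0x93 0x21 0x42 0x84 0x0F 0x1E 0x3C 0x78

Derivation:
After byte 1 (0x23): reg=0xE9
After byte 2 (0x5E): reg=0x0C
After byte 3 (0x9A): reg=0xEB
Register before byte 4: 0xEB
After XOR with byte 0x21: 0xCA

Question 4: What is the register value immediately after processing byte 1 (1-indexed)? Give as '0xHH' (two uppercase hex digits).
After byte 1 (0x23): reg=0xE9

Answer: 0xE9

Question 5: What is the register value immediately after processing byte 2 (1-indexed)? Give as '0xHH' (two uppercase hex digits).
After byte 1 (0x23): reg=0xE9
After byte 2 (0x5E): reg=0x0C

Answer: 0x0C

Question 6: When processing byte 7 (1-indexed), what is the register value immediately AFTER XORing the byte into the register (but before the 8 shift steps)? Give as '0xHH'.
Answer: 0xC0

Derivation:
Register before byte 7: 0xF6
Byte 7: 0x36
0xF6 XOR 0x36 = 0xC0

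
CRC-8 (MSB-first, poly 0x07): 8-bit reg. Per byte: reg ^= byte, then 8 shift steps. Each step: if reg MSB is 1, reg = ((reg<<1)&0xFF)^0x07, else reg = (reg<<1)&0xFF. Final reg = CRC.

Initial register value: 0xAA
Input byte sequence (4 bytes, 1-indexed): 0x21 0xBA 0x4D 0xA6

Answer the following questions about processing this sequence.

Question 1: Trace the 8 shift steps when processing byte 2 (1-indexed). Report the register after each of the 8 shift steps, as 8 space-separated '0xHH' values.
After byte 1 (0x21): reg=0xB8
Register before byte 2: 0xB8
After XOR with byte 0xBA: 0x02

Answer: 0x04 0x08 0x10 0x20 0x40 0x80 0x07 0x0E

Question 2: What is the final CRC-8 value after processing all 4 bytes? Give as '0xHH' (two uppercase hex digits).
Answer: 0x1F

Derivation:
After byte 1 (0x21): reg=0xB8
After byte 2 (0xBA): reg=0x0E
After byte 3 (0x4D): reg=0xCE
After byte 4 (0xA6): reg=0x1F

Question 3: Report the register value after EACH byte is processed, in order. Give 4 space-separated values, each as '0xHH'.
0xB8 0x0E 0xCE 0x1F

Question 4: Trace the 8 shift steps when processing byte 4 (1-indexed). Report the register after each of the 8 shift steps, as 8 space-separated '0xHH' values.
After byte 1 (0x21): reg=0xB8
After byte 2 (0xBA): reg=0x0E
After byte 3 (0x4D): reg=0xCE
Register before byte 4: 0xCE
After XOR with byte 0xA6: 0x68

Answer: 0xD0 0xA7 0x49 0x92 0x23 0x46 0x8C 0x1F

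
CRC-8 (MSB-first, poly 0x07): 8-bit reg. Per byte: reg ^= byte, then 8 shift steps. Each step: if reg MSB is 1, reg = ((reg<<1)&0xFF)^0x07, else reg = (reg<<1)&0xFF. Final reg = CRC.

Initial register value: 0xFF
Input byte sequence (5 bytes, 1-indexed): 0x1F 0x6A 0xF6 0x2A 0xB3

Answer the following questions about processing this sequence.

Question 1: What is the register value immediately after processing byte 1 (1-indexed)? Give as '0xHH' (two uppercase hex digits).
After byte 1 (0x1F): reg=0xAE

Answer: 0xAE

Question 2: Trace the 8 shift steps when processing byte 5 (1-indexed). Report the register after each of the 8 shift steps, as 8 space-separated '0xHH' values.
After byte 1 (0x1F): reg=0xAE
After byte 2 (0x6A): reg=0x52
After byte 3 (0xF6): reg=0x75
After byte 4 (0x2A): reg=0x9A
Register before byte 5: 0x9A
After XOR with byte 0xB3: 0x29

Answer: 0x52 0xA4 0x4F 0x9E 0x3B 0x76 0xEC 0xDF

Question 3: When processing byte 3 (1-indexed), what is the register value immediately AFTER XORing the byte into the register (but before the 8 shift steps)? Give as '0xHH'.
Register before byte 3: 0x52
Byte 3: 0xF6
0x52 XOR 0xF6 = 0xA4

Answer: 0xA4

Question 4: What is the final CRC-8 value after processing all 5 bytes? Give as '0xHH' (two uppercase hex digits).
Answer: 0xDF

Derivation:
After byte 1 (0x1F): reg=0xAE
After byte 2 (0x6A): reg=0x52
After byte 3 (0xF6): reg=0x75
After byte 4 (0x2A): reg=0x9A
After byte 5 (0xB3): reg=0xDF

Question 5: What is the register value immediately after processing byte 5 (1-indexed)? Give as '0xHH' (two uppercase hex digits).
Answer: 0xDF

Derivation:
After byte 1 (0x1F): reg=0xAE
After byte 2 (0x6A): reg=0x52
After byte 3 (0xF6): reg=0x75
After byte 4 (0x2A): reg=0x9A
After byte 5 (0xB3): reg=0xDF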